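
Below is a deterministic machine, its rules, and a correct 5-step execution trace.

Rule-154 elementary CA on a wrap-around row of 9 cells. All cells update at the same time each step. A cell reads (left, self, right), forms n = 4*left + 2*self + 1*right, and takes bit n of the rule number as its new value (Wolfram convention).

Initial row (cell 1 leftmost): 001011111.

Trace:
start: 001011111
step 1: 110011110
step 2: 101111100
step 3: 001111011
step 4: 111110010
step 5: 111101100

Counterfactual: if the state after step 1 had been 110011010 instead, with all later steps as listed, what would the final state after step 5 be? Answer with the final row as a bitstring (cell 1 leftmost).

110101100

state after step 1 := 110011010
step 2: 101110000
step 3: 001101001
step 4: 111000110
step 5: 110101100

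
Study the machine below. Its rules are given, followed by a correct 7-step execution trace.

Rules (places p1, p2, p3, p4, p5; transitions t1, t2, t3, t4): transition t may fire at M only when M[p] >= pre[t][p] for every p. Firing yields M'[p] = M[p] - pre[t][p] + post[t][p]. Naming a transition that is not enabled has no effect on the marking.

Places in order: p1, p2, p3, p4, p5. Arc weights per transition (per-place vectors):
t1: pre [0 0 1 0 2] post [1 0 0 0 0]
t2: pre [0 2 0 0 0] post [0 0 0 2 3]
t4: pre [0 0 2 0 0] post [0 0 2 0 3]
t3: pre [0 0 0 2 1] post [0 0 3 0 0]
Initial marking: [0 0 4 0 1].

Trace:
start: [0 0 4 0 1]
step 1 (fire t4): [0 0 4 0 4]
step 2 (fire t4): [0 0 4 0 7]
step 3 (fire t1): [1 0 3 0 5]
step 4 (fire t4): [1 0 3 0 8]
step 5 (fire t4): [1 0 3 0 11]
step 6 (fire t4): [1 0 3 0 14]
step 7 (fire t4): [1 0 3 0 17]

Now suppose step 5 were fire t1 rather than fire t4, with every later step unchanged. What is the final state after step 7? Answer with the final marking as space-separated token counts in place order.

(re-executing from step 5 with the substitution; state before step 5: [1 0 3 0 8])
step 5 (fire t1): [2 0 2 0 6]
step 6 (fire t4): [2 0 2 0 9]
step 7 (fire t4): [2 0 2 0 12]

2 0 2 0 12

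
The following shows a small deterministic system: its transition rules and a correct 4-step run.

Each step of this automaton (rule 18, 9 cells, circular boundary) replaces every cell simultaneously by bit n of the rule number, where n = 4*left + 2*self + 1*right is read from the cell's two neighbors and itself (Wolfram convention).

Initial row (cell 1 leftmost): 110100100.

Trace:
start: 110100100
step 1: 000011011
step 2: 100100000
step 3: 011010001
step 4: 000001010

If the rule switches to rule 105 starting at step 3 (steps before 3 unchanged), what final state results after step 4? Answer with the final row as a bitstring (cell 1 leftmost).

(re-executing steps 3..4 under rule 105; state before step 3: 100100000)
step 3: 000001110
step 4: 111101010

111101010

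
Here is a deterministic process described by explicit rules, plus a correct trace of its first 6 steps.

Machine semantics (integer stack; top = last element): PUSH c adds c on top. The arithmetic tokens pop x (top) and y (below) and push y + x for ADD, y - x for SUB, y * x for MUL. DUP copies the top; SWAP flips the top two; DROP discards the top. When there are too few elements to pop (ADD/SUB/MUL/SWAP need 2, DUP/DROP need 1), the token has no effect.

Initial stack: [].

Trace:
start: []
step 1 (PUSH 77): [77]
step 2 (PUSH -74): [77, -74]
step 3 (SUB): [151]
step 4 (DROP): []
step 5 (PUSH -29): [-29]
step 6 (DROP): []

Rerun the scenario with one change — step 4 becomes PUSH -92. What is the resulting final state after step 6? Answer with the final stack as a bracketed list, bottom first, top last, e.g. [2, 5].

(re-executing from step 4 with the substitution; state before step 4: [151])
step 4 (PUSH -92): [151, -92]
step 5 (PUSH -29): [151, -92, -29]
step 6 (DROP): [151, -92]

[151, -92]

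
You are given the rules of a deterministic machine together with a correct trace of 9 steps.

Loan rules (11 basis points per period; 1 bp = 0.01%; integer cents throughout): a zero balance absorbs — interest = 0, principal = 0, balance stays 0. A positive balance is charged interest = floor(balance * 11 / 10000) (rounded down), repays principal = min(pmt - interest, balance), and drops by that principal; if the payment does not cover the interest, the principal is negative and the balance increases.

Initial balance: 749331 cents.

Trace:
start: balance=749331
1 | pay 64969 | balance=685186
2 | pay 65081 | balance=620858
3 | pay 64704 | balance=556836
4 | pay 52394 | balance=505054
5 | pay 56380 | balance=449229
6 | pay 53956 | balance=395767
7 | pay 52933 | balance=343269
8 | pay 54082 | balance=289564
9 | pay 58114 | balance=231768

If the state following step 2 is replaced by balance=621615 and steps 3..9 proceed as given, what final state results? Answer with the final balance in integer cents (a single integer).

state after step 2 := balance=621615
3 | pay 64704 | balance=557594
4 | pay 52394 | balance=505813
5 | pay 56380 | balance=449989
6 | pay 53956 | balance=396527
7 | pay 52933 | balance=344030
8 | pay 54082 | balance=290326
9 | pay 58114 | balance=232531

232531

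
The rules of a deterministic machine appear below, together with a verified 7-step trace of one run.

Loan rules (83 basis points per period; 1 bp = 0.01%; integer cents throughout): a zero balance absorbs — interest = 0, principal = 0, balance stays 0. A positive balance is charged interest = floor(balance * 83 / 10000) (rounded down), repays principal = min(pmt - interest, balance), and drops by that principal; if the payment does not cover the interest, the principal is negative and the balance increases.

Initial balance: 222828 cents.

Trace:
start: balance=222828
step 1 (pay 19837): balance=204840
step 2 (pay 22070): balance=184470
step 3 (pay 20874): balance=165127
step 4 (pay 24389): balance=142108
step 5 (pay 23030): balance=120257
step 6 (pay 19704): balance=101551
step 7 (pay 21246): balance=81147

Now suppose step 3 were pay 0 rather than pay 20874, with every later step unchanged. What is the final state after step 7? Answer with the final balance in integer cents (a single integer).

102723

(re-executing from step 3 with the substitution; state before step 3: balance=184470)
step 3 (pay 0): balance=186001
step 4 (pay 24389): balance=163155
step 5 (pay 23030): balance=141479
step 6 (pay 19704): balance=122949
step 7 (pay 21246): balance=102723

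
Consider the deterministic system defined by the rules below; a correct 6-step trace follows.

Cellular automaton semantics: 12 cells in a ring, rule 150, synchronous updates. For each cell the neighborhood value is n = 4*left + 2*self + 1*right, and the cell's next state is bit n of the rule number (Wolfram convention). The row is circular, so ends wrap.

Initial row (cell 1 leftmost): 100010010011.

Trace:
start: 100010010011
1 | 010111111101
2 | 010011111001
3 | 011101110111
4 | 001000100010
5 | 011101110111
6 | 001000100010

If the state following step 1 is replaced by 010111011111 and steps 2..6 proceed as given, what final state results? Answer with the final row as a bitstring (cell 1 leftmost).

state after step 1 := 010111011111
2 | 010010001110
3 | 111111010101
4 | 111110010100
5 | 011101110111
6 | 001000100010

001000100010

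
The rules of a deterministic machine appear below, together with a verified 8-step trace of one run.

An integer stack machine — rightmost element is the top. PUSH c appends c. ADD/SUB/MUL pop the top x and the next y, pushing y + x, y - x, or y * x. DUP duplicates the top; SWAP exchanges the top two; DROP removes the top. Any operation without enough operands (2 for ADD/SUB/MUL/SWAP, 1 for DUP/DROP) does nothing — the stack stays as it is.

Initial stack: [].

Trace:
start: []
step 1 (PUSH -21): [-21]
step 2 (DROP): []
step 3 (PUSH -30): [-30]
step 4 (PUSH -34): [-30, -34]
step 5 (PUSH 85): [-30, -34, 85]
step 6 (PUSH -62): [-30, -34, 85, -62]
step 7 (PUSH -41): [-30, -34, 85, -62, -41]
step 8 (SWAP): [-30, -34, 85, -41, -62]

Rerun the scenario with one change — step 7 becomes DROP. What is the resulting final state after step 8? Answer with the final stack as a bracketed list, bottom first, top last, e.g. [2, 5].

(re-executing from step 7 with the substitution; state before step 7: [-30, -34, 85, -62])
step 7 (DROP): [-30, -34, 85]
step 8 (SWAP): [-30, 85, -34]

[-30, 85, -34]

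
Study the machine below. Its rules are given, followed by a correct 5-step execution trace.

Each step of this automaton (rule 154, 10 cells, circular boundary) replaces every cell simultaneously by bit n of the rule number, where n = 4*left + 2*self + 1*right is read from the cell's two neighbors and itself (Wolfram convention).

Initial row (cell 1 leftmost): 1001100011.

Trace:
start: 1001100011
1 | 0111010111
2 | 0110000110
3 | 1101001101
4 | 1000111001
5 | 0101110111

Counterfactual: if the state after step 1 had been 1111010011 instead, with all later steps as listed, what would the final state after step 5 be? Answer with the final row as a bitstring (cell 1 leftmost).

0100111111

state after step 1 := 1111010011
2 | 1110001111
3 | 1101011111
4 | 1000011111
5 | 0100111111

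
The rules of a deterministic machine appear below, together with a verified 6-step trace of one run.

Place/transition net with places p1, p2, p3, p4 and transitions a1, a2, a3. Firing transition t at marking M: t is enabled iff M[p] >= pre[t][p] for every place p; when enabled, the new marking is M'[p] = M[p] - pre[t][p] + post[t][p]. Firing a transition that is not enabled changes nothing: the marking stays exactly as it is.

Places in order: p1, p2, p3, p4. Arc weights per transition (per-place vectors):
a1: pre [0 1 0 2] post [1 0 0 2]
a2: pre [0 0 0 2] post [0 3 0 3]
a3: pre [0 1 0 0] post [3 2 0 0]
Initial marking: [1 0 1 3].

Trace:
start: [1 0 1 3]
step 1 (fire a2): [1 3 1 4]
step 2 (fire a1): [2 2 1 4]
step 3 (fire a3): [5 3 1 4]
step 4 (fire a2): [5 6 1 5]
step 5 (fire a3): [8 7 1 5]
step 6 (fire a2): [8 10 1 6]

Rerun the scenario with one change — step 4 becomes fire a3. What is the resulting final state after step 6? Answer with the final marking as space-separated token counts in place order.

(re-executing from step 4 with the substitution; state before step 4: [5 3 1 4])
step 4 (fire a3): [8 4 1 4]
step 5 (fire a3): [11 5 1 4]
step 6 (fire a2): [11 8 1 5]

11 8 1 5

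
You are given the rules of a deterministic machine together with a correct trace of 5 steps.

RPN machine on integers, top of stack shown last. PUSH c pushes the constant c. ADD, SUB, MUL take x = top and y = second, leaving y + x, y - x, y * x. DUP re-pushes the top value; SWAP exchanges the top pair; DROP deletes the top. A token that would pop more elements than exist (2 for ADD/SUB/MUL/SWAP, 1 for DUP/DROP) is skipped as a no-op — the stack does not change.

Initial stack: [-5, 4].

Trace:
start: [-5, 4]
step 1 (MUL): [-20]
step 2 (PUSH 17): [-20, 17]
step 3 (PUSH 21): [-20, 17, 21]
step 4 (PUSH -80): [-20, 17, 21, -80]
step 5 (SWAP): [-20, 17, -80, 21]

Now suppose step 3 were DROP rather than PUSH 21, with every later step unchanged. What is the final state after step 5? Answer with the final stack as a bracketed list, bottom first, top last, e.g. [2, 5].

(re-executing from step 3 with the substitution; state before step 3: [-20, 17])
step 3 (DROP): [-20]
step 4 (PUSH -80): [-20, -80]
step 5 (SWAP): [-80, -20]

[-80, -20]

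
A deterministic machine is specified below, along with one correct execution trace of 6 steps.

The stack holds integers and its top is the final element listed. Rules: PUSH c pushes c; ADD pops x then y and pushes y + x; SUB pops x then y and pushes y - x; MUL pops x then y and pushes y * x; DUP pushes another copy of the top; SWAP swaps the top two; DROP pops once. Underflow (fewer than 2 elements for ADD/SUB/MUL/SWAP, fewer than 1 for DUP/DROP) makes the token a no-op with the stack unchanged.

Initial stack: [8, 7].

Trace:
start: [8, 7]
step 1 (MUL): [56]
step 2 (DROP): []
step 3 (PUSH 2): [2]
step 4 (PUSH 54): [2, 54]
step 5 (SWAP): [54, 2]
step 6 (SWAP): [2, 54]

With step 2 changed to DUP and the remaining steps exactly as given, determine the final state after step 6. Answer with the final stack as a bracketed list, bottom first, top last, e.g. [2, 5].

[56, 56, 2, 54]

(re-executing from step 2 with the substitution; state before step 2: [56])
step 2 (DUP): [56, 56]
step 3 (PUSH 2): [56, 56, 2]
step 4 (PUSH 54): [56, 56, 2, 54]
step 5 (SWAP): [56, 56, 54, 2]
step 6 (SWAP): [56, 56, 2, 54]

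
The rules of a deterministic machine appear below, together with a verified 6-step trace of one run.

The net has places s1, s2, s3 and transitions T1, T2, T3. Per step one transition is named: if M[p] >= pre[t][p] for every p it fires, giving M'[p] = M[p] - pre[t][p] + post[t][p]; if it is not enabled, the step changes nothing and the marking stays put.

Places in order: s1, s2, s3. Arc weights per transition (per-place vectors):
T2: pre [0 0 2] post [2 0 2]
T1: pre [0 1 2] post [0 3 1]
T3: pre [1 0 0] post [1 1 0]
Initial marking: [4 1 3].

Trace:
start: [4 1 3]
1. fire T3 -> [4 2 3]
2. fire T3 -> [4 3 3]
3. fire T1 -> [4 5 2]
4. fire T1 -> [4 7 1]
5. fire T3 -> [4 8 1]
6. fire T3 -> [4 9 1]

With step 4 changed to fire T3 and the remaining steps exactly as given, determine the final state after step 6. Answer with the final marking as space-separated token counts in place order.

(re-executing from step 4 with the substitution; state before step 4: [4 5 2])
4. fire T3 -> [4 6 2]
5. fire T3 -> [4 7 2]
6. fire T3 -> [4 8 2]

4 8 2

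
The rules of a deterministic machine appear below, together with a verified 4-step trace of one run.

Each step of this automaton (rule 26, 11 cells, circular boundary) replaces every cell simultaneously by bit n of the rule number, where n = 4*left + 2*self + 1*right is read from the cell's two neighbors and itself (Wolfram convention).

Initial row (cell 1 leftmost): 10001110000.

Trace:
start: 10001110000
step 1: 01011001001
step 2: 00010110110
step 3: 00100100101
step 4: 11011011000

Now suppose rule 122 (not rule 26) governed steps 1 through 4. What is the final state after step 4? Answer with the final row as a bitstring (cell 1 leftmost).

(re-executing steps 1..4 under rule 122; state before step 1: 10001110000)
step 1: 01011011001
step 2: 10111111110
step 3: 01100000011
step 4: 11110000111

11110000111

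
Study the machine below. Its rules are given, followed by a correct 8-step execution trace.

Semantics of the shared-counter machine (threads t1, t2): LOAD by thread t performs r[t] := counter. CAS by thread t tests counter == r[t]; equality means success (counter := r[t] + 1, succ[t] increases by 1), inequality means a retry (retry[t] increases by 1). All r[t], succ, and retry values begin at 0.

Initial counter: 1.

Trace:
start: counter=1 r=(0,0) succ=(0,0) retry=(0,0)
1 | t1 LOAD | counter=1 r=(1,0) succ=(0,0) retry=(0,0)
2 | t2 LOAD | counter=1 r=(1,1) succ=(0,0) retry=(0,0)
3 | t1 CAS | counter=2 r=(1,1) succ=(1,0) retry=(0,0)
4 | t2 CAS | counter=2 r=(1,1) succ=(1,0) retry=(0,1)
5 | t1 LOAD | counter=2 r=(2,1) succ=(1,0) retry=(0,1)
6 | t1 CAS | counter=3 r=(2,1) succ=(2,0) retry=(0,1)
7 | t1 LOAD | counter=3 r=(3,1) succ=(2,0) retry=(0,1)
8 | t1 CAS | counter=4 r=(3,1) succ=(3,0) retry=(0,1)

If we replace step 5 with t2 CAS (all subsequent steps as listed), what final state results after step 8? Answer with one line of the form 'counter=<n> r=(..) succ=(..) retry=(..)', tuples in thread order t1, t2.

(re-executing from step 5 with the substitution; state before step 5: counter=2 r=(1,1) succ=(1,0) retry=(0,1))
5 | t2 CAS | counter=2 r=(1,1) succ=(1,0) retry=(0,2)
6 | t1 CAS | counter=2 r=(1,1) succ=(1,0) retry=(1,2)
7 | t1 LOAD | counter=2 r=(2,1) succ=(1,0) retry=(1,2)
8 | t1 CAS | counter=3 r=(2,1) succ=(2,0) retry=(1,2)

counter=3 r=(2,1) succ=(2,0) retry=(1,2)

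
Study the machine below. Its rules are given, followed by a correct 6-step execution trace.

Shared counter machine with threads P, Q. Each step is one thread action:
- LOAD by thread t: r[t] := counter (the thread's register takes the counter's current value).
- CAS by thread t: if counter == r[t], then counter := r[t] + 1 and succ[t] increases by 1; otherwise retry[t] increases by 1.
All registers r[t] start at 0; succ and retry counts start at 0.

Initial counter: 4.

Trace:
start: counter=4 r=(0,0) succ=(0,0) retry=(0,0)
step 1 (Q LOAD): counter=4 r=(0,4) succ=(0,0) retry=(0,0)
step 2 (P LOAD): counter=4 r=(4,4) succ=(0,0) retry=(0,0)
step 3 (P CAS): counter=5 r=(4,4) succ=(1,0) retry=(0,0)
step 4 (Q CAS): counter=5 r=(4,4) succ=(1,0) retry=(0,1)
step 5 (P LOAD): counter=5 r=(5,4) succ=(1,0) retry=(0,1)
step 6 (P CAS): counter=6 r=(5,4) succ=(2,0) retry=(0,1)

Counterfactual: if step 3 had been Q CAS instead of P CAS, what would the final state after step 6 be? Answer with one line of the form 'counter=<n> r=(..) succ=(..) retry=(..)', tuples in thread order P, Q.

(re-executing from step 3 with the substitution; state before step 3: counter=4 r=(4,4) succ=(0,0) retry=(0,0))
step 3 (Q CAS): counter=5 r=(4,4) succ=(0,1) retry=(0,0)
step 4 (Q CAS): counter=5 r=(4,4) succ=(0,1) retry=(0,1)
step 5 (P LOAD): counter=5 r=(5,4) succ=(0,1) retry=(0,1)
step 6 (P CAS): counter=6 r=(5,4) succ=(1,1) retry=(0,1)

counter=6 r=(5,4) succ=(1,1) retry=(0,1)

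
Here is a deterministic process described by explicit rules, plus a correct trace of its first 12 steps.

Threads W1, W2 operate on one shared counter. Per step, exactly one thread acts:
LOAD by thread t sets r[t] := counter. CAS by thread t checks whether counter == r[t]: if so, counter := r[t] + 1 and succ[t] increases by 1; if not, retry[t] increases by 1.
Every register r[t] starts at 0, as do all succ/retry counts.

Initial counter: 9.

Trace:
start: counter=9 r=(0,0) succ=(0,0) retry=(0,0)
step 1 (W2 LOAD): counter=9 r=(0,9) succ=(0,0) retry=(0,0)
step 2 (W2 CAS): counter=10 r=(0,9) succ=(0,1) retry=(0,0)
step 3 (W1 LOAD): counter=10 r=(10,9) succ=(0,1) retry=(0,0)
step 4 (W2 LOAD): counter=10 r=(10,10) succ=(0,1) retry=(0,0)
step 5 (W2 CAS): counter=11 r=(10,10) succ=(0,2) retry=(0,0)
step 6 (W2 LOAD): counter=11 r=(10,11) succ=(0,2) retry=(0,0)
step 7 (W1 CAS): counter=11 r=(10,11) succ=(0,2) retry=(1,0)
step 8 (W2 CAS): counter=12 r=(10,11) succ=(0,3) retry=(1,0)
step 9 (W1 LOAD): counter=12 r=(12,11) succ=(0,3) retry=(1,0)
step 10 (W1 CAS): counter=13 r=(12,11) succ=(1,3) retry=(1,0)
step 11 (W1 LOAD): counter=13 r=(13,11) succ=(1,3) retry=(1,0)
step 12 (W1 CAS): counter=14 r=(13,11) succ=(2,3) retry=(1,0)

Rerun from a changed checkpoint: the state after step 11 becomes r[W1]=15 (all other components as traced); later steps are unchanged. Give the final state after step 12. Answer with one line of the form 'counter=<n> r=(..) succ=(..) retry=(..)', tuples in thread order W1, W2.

state after step 11 := counter=13 r=(15,11) succ=(1,3) retry=(1,0)
step 12 (W1 CAS): counter=13 r=(15,11) succ=(1,3) retry=(2,0)

counter=13 r=(15,11) succ=(1,3) retry=(2,0)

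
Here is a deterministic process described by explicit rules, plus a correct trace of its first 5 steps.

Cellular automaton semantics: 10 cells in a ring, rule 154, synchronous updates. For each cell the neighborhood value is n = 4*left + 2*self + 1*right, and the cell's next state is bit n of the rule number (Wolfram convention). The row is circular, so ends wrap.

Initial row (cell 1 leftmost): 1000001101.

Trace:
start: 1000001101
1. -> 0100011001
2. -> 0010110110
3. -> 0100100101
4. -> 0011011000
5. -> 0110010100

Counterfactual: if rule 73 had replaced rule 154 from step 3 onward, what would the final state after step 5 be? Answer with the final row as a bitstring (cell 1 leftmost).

1000110110

(re-executing steps 3..5 under rule 73; state before step 3: 0010110110)
3. -> 1000110110
4. -> 0010110110
5. -> 1000110110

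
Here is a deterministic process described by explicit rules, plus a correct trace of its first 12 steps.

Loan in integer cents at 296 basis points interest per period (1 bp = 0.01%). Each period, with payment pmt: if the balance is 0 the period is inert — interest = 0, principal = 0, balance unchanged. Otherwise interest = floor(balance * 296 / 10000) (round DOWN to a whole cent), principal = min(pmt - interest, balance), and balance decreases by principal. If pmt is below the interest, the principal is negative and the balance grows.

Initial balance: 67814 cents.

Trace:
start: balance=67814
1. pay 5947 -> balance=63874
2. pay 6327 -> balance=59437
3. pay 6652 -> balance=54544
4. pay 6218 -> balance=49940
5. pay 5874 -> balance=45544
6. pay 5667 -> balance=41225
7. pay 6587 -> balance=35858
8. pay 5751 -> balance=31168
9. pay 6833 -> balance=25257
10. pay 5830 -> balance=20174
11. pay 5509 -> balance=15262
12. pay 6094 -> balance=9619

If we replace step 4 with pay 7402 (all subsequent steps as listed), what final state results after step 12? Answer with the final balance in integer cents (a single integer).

8125

(re-executing from step 4 with the substitution; state before step 4: balance=54544)
4. pay 7402 -> balance=48756
5. pay 5874 -> balance=44325
6. pay 5667 -> balance=39970
7. pay 6587 -> balance=34566
8. pay 5751 -> balance=29838
9. pay 6833 -> balance=23888
10. pay 5830 -> balance=18765
11. pay 5509 -> balance=13811
12. pay 6094 -> balance=8125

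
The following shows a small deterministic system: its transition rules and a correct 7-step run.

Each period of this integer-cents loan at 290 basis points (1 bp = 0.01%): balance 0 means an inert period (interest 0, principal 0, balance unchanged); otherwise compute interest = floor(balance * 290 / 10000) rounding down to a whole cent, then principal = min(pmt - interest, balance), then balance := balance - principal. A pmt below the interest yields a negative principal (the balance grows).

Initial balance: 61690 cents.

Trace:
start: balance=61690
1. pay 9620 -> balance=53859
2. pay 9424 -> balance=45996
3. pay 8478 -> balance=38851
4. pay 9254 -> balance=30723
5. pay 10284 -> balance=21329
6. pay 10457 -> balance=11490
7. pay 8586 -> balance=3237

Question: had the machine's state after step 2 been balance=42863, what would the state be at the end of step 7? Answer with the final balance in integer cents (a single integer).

state after step 2 := balance=42863
3. pay 8478 -> balance=35628
4. pay 9254 -> balance=27407
5. pay 10284 -> balance=17917
6. pay 10457 -> balance=7979
7. pay 8586 -> balance=0

0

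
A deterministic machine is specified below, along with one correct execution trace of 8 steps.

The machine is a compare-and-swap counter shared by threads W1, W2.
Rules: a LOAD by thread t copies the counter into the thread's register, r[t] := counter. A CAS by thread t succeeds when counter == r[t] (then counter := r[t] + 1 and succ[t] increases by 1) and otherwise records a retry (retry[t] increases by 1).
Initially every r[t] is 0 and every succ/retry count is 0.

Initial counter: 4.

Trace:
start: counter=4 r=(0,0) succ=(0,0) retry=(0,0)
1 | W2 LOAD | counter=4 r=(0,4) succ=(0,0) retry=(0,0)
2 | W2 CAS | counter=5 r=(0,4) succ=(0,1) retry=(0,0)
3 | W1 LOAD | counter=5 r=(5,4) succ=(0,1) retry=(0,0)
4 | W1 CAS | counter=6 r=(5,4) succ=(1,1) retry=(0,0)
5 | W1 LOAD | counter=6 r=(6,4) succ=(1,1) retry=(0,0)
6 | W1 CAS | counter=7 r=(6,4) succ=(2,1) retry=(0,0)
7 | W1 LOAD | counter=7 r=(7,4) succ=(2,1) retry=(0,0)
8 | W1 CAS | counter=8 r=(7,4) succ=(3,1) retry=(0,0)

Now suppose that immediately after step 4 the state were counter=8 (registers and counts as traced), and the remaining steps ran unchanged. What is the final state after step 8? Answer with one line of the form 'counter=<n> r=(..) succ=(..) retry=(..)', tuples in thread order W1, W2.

state after step 4 := counter=8 r=(5,4) succ=(1,1) retry=(0,0)
5 | W1 LOAD | counter=8 r=(8,4) succ=(1,1) retry=(0,0)
6 | W1 CAS | counter=9 r=(8,4) succ=(2,1) retry=(0,0)
7 | W1 LOAD | counter=9 r=(9,4) succ=(2,1) retry=(0,0)
8 | W1 CAS | counter=10 r=(9,4) succ=(3,1) retry=(0,0)

counter=10 r=(9,4) succ=(3,1) retry=(0,0)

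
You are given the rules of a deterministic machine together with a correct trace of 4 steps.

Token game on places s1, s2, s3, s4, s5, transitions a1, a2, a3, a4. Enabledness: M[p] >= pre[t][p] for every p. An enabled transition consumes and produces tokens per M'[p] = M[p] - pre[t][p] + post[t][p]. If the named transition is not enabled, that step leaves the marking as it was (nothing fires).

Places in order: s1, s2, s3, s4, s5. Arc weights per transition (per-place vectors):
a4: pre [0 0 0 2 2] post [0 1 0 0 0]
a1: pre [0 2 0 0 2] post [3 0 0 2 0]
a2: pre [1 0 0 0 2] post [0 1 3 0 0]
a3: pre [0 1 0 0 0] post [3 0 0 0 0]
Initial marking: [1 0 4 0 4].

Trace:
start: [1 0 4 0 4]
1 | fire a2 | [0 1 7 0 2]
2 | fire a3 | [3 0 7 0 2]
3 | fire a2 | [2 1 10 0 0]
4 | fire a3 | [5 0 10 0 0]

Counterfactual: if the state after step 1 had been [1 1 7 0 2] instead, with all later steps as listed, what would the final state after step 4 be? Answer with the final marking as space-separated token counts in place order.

6 0 10 0 0

state after step 1 := [1 1 7 0 2]
2 | fire a3 | [4 0 7 0 2]
3 | fire a2 | [3 1 10 0 0]
4 | fire a3 | [6 0 10 0 0]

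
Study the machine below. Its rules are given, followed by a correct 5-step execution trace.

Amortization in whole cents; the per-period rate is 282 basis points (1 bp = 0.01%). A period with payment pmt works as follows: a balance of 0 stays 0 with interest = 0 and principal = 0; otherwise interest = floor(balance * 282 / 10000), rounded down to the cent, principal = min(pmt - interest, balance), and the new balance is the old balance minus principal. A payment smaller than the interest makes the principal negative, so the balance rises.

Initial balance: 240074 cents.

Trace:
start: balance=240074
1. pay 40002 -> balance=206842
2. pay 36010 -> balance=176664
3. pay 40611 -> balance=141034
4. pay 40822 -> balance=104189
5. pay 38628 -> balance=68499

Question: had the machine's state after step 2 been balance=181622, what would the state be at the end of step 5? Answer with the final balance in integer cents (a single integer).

state after step 2 := balance=181622
3. pay 40611 -> balance=146132
4. pay 40822 -> balance=109430
5. pay 38628 -> balance=73887

73887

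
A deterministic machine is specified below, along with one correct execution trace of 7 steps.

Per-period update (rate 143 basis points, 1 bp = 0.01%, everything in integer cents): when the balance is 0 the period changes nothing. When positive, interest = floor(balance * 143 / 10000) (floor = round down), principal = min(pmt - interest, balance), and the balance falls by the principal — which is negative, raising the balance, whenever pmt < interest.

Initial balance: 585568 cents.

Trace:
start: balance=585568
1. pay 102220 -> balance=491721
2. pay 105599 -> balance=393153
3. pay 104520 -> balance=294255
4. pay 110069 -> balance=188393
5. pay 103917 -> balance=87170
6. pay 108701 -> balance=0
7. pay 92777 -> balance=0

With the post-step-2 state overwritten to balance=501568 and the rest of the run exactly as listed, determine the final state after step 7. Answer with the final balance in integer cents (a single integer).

3039

state after step 2 := balance=501568
3. pay 104520 -> balance=404220
4. pay 110069 -> balance=299931
5. pay 103917 -> balance=200303
6. pay 108701 -> balance=94466
7. pay 92777 -> balance=3039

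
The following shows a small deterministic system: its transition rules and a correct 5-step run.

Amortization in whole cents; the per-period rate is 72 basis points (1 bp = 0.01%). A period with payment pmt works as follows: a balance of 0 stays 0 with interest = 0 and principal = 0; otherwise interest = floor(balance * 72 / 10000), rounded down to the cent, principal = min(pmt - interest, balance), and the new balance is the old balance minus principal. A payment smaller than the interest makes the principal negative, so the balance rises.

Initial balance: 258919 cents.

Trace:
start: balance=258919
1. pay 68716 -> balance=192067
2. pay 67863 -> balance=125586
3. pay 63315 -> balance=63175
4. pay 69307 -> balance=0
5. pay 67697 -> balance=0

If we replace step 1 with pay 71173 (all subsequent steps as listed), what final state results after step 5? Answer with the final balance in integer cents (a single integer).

(re-executing from step 1 with the substitution; state before step 1: balance=258919)
1. pay 71173 -> balance=189610
2. pay 67863 -> balance=123112
3. pay 63315 -> balance=60683
4. pay 69307 -> balance=0
5. pay 67697 -> balance=0

0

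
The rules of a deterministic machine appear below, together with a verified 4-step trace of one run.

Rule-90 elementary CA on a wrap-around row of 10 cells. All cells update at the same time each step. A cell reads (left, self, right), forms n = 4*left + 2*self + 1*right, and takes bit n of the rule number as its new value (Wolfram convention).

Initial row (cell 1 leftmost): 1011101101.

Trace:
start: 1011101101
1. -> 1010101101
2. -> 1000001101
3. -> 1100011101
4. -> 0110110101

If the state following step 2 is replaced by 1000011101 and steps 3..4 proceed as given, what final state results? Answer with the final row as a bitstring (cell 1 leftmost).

0111110001

state after step 2 := 1000011101
3. -> 1100110101
4. -> 0111110001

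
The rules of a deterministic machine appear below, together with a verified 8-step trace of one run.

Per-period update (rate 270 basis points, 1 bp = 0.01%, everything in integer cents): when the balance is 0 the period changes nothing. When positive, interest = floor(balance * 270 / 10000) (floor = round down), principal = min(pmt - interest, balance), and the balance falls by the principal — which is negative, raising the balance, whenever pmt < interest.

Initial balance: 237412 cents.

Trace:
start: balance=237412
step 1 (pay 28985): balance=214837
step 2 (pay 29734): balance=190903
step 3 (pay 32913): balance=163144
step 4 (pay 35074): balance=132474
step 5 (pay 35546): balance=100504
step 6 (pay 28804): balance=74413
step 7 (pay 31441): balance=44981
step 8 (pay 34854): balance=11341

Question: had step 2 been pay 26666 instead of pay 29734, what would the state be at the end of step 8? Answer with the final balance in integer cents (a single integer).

(re-executing from step 2 with the substitution; state before step 2: balance=214837)
step 2 (pay 26666): balance=193971
step 3 (pay 32913): balance=166295
step 4 (pay 35074): balance=135710
step 5 (pay 35546): balance=103828
step 6 (pay 28804): balance=77827
step 7 (pay 31441): balance=48487
step 8 (pay 34854): balance=14942

14942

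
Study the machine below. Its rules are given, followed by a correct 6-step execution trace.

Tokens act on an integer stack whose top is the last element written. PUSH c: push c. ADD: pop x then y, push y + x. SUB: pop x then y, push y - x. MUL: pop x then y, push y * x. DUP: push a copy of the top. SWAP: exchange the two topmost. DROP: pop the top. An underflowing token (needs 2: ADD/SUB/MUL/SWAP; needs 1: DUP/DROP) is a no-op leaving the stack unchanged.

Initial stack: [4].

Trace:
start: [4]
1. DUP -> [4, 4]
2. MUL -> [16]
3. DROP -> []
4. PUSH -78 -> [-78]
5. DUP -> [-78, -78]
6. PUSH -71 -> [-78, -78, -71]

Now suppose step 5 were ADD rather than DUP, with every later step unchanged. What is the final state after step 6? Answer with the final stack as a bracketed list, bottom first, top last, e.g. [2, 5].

(re-executing from step 5 with the substitution; state before step 5: [-78])
5. ADD -> [-78]
6. PUSH -71 -> [-78, -71]

[-78, -71]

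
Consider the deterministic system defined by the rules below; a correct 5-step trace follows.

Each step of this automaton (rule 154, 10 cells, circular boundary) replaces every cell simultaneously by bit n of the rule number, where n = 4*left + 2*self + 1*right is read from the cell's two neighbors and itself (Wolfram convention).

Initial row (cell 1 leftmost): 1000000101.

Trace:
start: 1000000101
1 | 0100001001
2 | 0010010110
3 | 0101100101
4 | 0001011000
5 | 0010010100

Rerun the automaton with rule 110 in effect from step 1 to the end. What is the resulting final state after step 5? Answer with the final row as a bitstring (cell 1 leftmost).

1011111110

(re-executing steps 1..5 under rule 110; state before step 1: 1000000101)
1 | 1000001111
2 | 1000011000
3 | 1000111001
4 | 1001101011
5 | 1011111110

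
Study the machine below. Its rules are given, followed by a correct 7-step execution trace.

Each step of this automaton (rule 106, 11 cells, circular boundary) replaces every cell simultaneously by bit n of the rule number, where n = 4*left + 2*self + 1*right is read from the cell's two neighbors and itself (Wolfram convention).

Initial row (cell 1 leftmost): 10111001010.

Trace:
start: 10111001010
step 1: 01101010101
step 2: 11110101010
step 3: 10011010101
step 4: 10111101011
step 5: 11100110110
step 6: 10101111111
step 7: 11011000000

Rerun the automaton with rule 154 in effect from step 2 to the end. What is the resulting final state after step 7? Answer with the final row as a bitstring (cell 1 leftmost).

(re-executing steps 2..7 under rule 154; state before step 2: 01101010101)
step 2: 01000000000
step 3: 10100000000
step 4: 00010000001
step 5: 10101000010
step 6: 00000100100
step 7: 00001011010

00001011010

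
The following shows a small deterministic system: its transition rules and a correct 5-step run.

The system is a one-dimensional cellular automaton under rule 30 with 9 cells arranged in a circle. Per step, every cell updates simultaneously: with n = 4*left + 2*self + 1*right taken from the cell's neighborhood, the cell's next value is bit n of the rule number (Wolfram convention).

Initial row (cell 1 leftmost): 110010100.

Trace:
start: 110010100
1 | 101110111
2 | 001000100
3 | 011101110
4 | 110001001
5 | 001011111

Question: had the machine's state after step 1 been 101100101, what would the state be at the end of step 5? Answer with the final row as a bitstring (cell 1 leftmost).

state after step 1 := 101100101
2 | 001011101
3 | 111010001
4 | 000011011
5 | 100110010

100110010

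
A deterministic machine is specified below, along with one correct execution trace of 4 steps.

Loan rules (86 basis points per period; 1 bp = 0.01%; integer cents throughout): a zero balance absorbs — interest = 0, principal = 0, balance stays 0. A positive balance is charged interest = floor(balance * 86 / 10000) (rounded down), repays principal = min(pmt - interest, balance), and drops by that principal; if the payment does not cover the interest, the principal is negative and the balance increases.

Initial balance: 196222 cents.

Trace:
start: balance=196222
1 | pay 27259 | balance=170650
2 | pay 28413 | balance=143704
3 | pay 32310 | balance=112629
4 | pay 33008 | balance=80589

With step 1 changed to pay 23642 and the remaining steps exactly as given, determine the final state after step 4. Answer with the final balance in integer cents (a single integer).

(re-executing from step 1 with the substitution; state before step 1: balance=196222)
1 | pay 23642 | balance=174267
2 | pay 28413 | balance=147352
3 | pay 32310 | balance=116309
4 | pay 33008 | balance=84301

84301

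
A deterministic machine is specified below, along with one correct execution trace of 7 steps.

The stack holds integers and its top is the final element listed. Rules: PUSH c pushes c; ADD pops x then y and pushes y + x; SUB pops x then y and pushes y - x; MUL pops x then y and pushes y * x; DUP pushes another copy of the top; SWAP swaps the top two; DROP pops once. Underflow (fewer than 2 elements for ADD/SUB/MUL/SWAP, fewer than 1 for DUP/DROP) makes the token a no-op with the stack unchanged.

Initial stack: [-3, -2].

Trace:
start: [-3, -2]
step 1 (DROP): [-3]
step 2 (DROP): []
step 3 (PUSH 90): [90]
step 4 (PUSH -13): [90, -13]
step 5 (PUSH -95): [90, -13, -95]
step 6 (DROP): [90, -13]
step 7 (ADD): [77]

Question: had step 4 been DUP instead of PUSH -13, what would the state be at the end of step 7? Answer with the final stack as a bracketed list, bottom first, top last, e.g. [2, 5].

(re-executing from step 4 with the substitution; state before step 4: [90])
step 4 (DUP): [90, 90]
step 5 (PUSH -95): [90, 90, -95]
step 6 (DROP): [90, 90]
step 7 (ADD): [180]

[180]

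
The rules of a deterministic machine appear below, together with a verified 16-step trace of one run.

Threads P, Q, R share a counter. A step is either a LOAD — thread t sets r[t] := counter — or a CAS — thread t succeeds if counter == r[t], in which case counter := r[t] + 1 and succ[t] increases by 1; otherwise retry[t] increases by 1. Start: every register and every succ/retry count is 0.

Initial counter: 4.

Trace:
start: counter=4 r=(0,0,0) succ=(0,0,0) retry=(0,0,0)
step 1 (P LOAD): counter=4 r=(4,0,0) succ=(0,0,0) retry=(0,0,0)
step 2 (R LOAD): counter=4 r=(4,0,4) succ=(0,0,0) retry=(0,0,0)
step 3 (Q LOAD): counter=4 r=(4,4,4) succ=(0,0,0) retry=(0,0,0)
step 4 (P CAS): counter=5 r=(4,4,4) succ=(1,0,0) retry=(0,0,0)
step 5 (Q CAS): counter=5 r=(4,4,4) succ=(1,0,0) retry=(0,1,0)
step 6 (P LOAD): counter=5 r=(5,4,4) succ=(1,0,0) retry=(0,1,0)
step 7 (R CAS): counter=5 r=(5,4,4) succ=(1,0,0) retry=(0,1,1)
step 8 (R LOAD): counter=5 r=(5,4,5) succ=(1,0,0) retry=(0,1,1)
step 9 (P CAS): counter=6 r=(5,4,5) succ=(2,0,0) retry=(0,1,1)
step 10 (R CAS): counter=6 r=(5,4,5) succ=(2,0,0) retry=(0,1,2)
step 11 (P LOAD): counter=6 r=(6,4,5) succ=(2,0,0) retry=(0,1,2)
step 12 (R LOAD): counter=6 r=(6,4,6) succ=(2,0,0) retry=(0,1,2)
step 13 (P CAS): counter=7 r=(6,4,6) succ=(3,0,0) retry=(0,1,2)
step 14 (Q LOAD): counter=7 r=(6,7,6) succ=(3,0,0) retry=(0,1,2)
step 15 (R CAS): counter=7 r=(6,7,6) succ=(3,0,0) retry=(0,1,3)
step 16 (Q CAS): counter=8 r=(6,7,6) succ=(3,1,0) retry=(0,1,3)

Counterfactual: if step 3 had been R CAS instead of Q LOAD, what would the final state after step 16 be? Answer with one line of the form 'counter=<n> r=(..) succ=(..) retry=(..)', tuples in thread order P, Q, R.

counter=8 r=(6,7,6) succ=(2,1,1) retry=(1,1,3)

(re-executing from step 3 with the substitution; state before step 3: counter=4 r=(4,0,4) succ=(0,0,0) retry=(0,0,0))
step 3 (R CAS): counter=5 r=(4,0,4) succ=(0,0,1) retry=(0,0,0)
step 4 (P CAS): counter=5 r=(4,0,4) succ=(0,0,1) retry=(1,0,0)
step 5 (Q CAS): counter=5 r=(4,0,4) succ=(0,0,1) retry=(1,1,0)
step 6 (P LOAD): counter=5 r=(5,0,4) succ=(0,0,1) retry=(1,1,0)
step 7 (R CAS): counter=5 r=(5,0,4) succ=(0,0,1) retry=(1,1,1)
step 8 (R LOAD): counter=5 r=(5,0,5) succ=(0,0,1) retry=(1,1,1)
step 9 (P CAS): counter=6 r=(5,0,5) succ=(1,0,1) retry=(1,1,1)
step 10 (R CAS): counter=6 r=(5,0,5) succ=(1,0,1) retry=(1,1,2)
step 11 (P LOAD): counter=6 r=(6,0,5) succ=(1,0,1) retry=(1,1,2)
step 12 (R LOAD): counter=6 r=(6,0,6) succ=(1,0,1) retry=(1,1,2)
step 13 (P CAS): counter=7 r=(6,0,6) succ=(2,0,1) retry=(1,1,2)
step 14 (Q LOAD): counter=7 r=(6,7,6) succ=(2,0,1) retry=(1,1,2)
step 15 (R CAS): counter=7 r=(6,7,6) succ=(2,0,1) retry=(1,1,3)
step 16 (Q CAS): counter=8 r=(6,7,6) succ=(2,1,1) retry=(1,1,3)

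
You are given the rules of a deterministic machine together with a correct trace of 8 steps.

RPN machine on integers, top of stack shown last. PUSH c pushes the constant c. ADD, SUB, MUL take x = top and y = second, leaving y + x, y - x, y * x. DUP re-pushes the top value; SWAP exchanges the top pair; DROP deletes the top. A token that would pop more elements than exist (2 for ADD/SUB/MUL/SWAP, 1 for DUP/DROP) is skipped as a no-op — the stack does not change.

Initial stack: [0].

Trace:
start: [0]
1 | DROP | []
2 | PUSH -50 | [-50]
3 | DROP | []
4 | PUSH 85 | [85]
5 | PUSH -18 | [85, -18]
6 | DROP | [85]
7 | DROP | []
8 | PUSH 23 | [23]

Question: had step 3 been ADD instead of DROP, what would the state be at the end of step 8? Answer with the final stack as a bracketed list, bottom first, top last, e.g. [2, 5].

(re-executing from step 3 with the substitution; state before step 3: [-50])
3 | ADD | [-50]
4 | PUSH 85 | [-50, 85]
5 | PUSH -18 | [-50, 85, -18]
6 | DROP | [-50, 85]
7 | DROP | [-50]
8 | PUSH 23 | [-50, 23]

[-50, 23]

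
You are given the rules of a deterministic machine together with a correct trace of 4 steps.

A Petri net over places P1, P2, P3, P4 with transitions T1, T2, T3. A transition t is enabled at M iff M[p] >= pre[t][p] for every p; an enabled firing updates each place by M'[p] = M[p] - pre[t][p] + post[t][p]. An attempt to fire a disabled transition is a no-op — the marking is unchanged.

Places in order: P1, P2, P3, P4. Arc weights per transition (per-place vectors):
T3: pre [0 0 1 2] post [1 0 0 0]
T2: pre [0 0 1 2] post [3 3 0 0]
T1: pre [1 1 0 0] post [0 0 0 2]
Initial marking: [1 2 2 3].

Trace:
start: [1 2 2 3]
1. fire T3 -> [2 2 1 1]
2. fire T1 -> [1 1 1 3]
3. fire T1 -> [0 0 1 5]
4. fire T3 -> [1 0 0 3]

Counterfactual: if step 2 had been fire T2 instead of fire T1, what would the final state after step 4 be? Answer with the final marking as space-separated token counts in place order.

(re-executing from step 2 with the substitution; state before step 2: [2 2 1 1])
2. fire T2 -> [2 2 1 1]
3. fire T1 -> [1 1 1 3]
4. fire T3 -> [2 1 0 1]

2 1 0 1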